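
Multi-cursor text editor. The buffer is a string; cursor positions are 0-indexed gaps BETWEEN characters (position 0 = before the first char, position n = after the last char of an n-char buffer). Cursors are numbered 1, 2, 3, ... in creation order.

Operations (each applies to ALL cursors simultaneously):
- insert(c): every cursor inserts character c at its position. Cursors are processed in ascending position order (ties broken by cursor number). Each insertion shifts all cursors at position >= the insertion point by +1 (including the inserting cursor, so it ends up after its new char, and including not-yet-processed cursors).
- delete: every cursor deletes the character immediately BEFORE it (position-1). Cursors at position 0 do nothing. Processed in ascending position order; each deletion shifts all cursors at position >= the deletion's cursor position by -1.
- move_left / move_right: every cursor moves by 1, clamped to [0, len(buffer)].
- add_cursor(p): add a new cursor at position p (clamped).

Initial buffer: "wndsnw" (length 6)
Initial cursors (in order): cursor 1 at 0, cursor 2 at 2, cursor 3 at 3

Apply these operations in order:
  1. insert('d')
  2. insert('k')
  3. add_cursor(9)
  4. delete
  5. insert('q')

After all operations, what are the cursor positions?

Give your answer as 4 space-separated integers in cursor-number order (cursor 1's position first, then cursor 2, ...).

Answer: 2 6 9 9

Derivation:
After op 1 (insert('d')): buffer="dwndddsnw" (len 9), cursors c1@1 c2@4 c3@6, authorship 1..2.3...
After op 2 (insert('k')): buffer="dkwndkddksnw" (len 12), cursors c1@2 c2@6 c3@9, authorship 11..22.33...
After op 3 (add_cursor(9)): buffer="dkwndkddksnw" (len 12), cursors c1@2 c2@6 c3@9 c4@9, authorship 11..22.33...
After op 4 (delete): buffer="dwnddsnw" (len 8), cursors c1@1 c2@4 c3@5 c4@5, authorship 1..2....
After op 5 (insert('q')): buffer="dqwndqdqqsnw" (len 12), cursors c1@2 c2@6 c3@9 c4@9, authorship 11..22.34...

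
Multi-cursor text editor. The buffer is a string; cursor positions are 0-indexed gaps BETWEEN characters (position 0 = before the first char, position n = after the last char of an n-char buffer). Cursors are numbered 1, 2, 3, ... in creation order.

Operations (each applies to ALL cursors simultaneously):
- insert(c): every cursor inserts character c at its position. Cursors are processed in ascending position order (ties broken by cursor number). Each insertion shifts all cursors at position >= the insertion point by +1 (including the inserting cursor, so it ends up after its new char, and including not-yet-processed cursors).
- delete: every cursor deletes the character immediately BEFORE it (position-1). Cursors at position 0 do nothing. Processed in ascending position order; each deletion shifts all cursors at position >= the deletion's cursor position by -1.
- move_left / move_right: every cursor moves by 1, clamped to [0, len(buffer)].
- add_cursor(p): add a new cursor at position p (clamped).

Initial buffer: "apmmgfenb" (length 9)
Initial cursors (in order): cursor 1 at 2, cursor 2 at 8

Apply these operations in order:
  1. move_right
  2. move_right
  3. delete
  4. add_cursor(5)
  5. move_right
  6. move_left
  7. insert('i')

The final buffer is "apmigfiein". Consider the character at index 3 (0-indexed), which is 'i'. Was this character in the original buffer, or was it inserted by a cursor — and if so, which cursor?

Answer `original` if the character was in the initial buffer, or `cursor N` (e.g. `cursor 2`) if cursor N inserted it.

Answer: cursor 1

Derivation:
After op 1 (move_right): buffer="apmmgfenb" (len 9), cursors c1@3 c2@9, authorship .........
After op 2 (move_right): buffer="apmmgfenb" (len 9), cursors c1@4 c2@9, authorship .........
After op 3 (delete): buffer="apmgfen" (len 7), cursors c1@3 c2@7, authorship .......
After op 4 (add_cursor(5)): buffer="apmgfen" (len 7), cursors c1@3 c3@5 c2@7, authorship .......
After op 5 (move_right): buffer="apmgfen" (len 7), cursors c1@4 c3@6 c2@7, authorship .......
After op 6 (move_left): buffer="apmgfen" (len 7), cursors c1@3 c3@5 c2@6, authorship .......
After op 7 (insert('i')): buffer="apmigfiein" (len 10), cursors c1@4 c3@7 c2@9, authorship ...1..3.2.
Authorship (.=original, N=cursor N): . . . 1 . . 3 . 2 .
Index 3: author = 1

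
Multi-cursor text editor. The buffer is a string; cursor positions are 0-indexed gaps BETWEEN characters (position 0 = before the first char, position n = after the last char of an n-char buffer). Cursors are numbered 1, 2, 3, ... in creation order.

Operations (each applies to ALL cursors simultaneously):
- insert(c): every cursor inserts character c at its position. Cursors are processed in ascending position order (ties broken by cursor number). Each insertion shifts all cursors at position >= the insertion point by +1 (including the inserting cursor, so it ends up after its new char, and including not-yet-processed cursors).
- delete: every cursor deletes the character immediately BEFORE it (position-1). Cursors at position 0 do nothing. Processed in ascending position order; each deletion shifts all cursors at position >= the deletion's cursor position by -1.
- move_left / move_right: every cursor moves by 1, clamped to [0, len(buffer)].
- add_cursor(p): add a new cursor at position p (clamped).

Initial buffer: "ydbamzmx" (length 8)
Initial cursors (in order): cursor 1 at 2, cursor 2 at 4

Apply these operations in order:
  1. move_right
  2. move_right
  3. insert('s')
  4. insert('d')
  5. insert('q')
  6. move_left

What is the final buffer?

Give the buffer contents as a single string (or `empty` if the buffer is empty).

Answer: ydbasdqmzsdqmx

Derivation:
After op 1 (move_right): buffer="ydbamzmx" (len 8), cursors c1@3 c2@5, authorship ........
After op 2 (move_right): buffer="ydbamzmx" (len 8), cursors c1@4 c2@6, authorship ........
After op 3 (insert('s')): buffer="ydbasmzsmx" (len 10), cursors c1@5 c2@8, authorship ....1..2..
After op 4 (insert('d')): buffer="ydbasdmzsdmx" (len 12), cursors c1@6 c2@10, authorship ....11..22..
After op 5 (insert('q')): buffer="ydbasdqmzsdqmx" (len 14), cursors c1@7 c2@12, authorship ....111..222..
After op 6 (move_left): buffer="ydbasdqmzsdqmx" (len 14), cursors c1@6 c2@11, authorship ....111..222..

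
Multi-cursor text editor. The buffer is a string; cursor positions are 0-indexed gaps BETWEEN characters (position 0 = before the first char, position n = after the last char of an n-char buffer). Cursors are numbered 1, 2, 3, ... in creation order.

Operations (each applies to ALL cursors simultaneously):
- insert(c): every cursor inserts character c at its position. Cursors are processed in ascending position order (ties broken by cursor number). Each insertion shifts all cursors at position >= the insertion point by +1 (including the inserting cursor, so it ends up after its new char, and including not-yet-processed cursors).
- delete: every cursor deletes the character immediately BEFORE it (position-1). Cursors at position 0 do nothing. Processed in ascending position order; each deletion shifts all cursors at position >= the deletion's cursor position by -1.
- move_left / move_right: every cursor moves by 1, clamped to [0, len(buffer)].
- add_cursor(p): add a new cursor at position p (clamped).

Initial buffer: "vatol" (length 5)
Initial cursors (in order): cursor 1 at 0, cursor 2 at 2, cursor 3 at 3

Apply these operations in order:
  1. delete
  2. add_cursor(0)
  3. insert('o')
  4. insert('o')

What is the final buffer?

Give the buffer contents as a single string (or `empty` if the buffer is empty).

Answer: oooovoooool

Derivation:
After op 1 (delete): buffer="vol" (len 3), cursors c1@0 c2@1 c3@1, authorship ...
After op 2 (add_cursor(0)): buffer="vol" (len 3), cursors c1@0 c4@0 c2@1 c3@1, authorship ...
After op 3 (insert('o')): buffer="oovoool" (len 7), cursors c1@2 c4@2 c2@5 c3@5, authorship 14.23..
After op 4 (insert('o')): buffer="oooovoooool" (len 11), cursors c1@4 c4@4 c2@9 c3@9, authorship 1414.2323..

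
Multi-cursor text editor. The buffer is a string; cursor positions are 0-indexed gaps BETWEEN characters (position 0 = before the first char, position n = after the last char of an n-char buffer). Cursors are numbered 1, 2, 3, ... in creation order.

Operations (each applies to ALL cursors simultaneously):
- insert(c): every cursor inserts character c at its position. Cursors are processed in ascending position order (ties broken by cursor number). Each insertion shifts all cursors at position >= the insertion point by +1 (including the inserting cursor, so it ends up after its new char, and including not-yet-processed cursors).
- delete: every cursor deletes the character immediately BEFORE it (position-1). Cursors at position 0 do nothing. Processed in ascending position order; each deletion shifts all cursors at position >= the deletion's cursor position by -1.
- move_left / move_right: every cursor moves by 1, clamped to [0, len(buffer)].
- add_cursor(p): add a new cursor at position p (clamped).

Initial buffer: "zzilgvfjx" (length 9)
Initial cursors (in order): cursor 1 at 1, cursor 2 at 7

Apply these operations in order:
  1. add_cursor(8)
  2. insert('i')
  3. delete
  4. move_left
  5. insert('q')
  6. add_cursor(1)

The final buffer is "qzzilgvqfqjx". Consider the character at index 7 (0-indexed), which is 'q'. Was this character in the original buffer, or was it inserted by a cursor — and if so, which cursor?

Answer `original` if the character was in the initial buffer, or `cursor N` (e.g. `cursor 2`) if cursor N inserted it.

Answer: cursor 2

Derivation:
After op 1 (add_cursor(8)): buffer="zzilgvfjx" (len 9), cursors c1@1 c2@7 c3@8, authorship .........
After op 2 (insert('i')): buffer="zizilgvfijix" (len 12), cursors c1@2 c2@9 c3@11, authorship .1......2.3.
After op 3 (delete): buffer="zzilgvfjx" (len 9), cursors c1@1 c2@7 c3@8, authorship .........
After op 4 (move_left): buffer="zzilgvfjx" (len 9), cursors c1@0 c2@6 c3@7, authorship .........
After op 5 (insert('q')): buffer="qzzilgvqfqjx" (len 12), cursors c1@1 c2@8 c3@10, authorship 1......2.3..
After op 6 (add_cursor(1)): buffer="qzzilgvqfqjx" (len 12), cursors c1@1 c4@1 c2@8 c3@10, authorship 1......2.3..
Authorship (.=original, N=cursor N): 1 . . . . . . 2 . 3 . .
Index 7: author = 2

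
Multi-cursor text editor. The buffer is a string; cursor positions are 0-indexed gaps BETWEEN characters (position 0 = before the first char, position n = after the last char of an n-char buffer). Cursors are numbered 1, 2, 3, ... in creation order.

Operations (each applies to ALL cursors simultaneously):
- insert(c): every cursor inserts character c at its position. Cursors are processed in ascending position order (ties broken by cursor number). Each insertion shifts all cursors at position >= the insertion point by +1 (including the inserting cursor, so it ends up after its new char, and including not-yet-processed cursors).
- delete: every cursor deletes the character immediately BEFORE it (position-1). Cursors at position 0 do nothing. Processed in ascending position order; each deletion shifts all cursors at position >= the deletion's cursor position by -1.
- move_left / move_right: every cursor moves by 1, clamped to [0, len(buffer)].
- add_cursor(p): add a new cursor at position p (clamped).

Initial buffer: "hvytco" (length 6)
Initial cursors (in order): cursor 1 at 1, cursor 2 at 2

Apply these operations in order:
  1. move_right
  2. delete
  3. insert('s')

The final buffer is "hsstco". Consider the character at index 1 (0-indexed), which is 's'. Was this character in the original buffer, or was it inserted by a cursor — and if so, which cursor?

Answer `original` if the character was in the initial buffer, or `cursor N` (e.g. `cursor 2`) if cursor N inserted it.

After op 1 (move_right): buffer="hvytco" (len 6), cursors c1@2 c2@3, authorship ......
After op 2 (delete): buffer="htco" (len 4), cursors c1@1 c2@1, authorship ....
After op 3 (insert('s')): buffer="hsstco" (len 6), cursors c1@3 c2@3, authorship .12...
Authorship (.=original, N=cursor N): . 1 2 . . .
Index 1: author = 1

Answer: cursor 1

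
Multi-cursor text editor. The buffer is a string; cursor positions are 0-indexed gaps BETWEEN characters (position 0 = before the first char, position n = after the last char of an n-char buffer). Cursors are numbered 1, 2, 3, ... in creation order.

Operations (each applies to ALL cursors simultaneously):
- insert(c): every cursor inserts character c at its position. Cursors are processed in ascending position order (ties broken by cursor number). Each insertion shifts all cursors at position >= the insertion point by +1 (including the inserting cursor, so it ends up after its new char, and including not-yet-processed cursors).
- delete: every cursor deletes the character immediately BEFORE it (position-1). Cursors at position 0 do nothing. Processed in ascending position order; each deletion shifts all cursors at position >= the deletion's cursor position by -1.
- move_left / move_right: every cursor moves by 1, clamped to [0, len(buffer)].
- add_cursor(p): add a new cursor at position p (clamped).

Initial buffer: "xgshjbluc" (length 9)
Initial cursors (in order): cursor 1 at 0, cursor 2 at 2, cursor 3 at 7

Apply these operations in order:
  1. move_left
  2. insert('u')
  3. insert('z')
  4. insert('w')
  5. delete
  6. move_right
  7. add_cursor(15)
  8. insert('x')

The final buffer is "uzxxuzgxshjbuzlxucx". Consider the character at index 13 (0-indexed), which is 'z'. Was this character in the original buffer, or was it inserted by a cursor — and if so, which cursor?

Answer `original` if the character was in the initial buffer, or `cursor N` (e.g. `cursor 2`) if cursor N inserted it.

After op 1 (move_left): buffer="xgshjbluc" (len 9), cursors c1@0 c2@1 c3@6, authorship .........
After op 2 (insert('u')): buffer="uxugshjbuluc" (len 12), cursors c1@1 c2@3 c3@9, authorship 1.2.....3...
After op 3 (insert('z')): buffer="uzxuzgshjbuzluc" (len 15), cursors c1@2 c2@5 c3@12, authorship 11.22.....33...
After op 4 (insert('w')): buffer="uzwxuzwgshjbuzwluc" (len 18), cursors c1@3 c2@7 c3@15, authorship 111.222.....333...
After op 5 (delete): buffer="uzxuzgshjbuzluc" (len 15), cursors c1@2 c2@5 c3@12, authorship 11.22.....33...
After op 6 (move_right): buffer="uzxuzgshjbuzluc" (len 15), cursors c1@3 c2@6 c3@13, authorship 11.22.....33...
After op 7 (add_cursor(15)): buffer="uzxuzgshjbuzluc" (len 15), cursors c1@3 c2@6 c3@13 c4@15, authorship 11.22.....33...
After op 8 (insert('x')): buffer="uzxxuzgxshjbuzlxucx" (len 19), cursors c1@4 c2@8 c3@16 c4@19, authorship 11.122.2....33.3..4
Authorship (.=original, N=cursor N): 1 1 . 1 2 2 . 2 . . . . 3 3 . 3 . . 4
Index 13: author = 3

Answer: cursor 3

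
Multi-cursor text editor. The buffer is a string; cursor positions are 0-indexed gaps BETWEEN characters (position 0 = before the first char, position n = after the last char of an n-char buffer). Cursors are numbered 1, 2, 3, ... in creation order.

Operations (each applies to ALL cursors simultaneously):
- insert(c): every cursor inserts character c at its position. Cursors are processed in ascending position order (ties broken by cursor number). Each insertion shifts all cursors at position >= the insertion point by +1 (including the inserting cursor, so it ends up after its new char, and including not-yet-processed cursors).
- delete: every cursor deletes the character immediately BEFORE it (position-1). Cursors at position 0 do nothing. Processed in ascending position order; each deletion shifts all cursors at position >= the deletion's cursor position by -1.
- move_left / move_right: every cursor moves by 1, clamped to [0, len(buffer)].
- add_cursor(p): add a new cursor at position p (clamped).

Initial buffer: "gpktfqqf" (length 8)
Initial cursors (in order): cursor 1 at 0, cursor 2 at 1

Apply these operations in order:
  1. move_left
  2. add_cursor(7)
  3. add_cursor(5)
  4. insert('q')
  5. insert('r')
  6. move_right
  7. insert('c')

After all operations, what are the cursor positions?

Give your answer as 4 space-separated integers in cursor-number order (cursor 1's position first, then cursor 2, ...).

After op 1 (move_left): buffer="gpktfqqf" (len 8), cursors c1@0 c2@0, authorship ........
After op 2 (add_cursor(7)): buffer="gpktfqqf" (len 8), cursors c1@0 c2@0 c3@7, authorship ........
After op 3 (add_cursor(5)): buffer="gpktfqqf" (len 8), cursors c1@0 c2@0 c4@5 c3@7, authorship ........
After op 4 (insert('q')): buffer="qqgpktfqqqqf" (len 12), cursors c1@2 c2@2 c4@8 c3@11, authorship 12.....4..3.
After op 5 (insert('r')): buffer="qqrrgpktfqrqqqrf" (len 16), cursors c1@4 c2@4 c4@11 c3@15, authorship 1212.....44..33.
After op 6 (move_right): buffer="qqrrgpktfqrqqqrf" (len 16), cursors c1@5 c2@5 c4@12 c3@16, authorship 1212.....44..33.
After op 7 (insert('c')): buffer="qqrrgccpktfqrqcqqrfc" (len 20), cursors c1@7 c2@7 c4@15 c3@20, authorship 1212.12....44.4.33.3

Answer: 7 7 20 15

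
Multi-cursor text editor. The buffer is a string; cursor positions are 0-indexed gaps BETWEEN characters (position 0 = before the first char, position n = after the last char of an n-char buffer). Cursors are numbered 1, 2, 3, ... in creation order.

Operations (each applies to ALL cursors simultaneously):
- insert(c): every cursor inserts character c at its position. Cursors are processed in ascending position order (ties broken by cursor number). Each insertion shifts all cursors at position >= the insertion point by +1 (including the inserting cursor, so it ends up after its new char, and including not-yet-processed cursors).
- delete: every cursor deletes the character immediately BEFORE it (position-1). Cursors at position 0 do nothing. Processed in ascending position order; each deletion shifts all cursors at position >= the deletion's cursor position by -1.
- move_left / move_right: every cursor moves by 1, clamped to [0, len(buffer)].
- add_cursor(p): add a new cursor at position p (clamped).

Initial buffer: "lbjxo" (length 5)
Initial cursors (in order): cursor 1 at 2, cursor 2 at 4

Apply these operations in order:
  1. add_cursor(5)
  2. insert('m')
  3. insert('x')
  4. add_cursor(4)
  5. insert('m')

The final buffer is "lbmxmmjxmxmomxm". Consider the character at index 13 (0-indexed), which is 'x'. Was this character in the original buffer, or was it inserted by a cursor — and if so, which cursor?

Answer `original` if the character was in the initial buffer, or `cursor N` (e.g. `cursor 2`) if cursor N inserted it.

Answer: cursor 3

Derivation:
After op 1 (add_cursor(5)): buffer="lbjxo" (len 5), cursors c1@2 c2@4 c3@5, authorship .....
After op 2 (insert('m')): buffer="lbmjxmom" (len 8), cursors c1@3 c2@6 c3@8, authorship ..1..2.3
After op 3 (insert('x')): buffer="lbmxjxmxomx" (len 11), cursors c1@4 c2@8 c3@11, authorship ..11..22.33
After op 4 (add_cursor(4)): buffer="lbmxjxmxomx" (len 11), cursors c1@4 c4@4 c2@8 c3@11, authorship ..11..22.33
After op 5 (insert('m')): buffer="lbmxmmjxmxmomxm" (len 15), cursors c1@6 c4@6 c2@11 c3@15, authorship ..1114..222.333
Authorship (.=original, N=cursor N): . . 1 1 1 4 . . 2 2 2 . 3 3 3
Index 13: author = 3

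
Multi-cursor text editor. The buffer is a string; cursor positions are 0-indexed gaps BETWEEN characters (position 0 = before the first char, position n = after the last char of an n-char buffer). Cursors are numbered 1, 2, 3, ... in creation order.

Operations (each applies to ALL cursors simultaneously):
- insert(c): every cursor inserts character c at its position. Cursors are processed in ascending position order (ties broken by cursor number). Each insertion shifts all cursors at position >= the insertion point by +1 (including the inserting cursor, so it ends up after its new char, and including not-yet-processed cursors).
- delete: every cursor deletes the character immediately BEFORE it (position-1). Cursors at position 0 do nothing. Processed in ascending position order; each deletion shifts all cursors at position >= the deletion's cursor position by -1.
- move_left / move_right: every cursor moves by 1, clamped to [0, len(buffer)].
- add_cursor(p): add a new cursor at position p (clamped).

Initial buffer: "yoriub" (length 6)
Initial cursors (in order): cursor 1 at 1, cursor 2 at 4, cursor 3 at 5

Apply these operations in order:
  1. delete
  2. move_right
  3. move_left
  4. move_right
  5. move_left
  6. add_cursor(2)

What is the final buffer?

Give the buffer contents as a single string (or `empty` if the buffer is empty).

Answer: orb

Derivation:
After op 1 (delete): buffer="orb" (len 3), cursors c1@0 c2@2 c3@2, authorship ...
After op 2 (move_right): buffer="orb" (len 3), cursors c1@1 c2@3 c3@3, authorship ...
After op 3 (move_left): buffer="orb" (len 3), cursors c1@0 c2@2 c3@2, authorship ...
After op 4 (move_right): buffer="orb" (len 3), cursors c1@1 c2@3 c3@3, authorship ...
After op 5 (move_left): buffer="orb" (len 3), cursors c1@0 c2@2 c3@2, authorship ...
After op 6 (add_cursor(2)): buffer="orb" (len 3), cursors c1@0 c2@2 c3@2 c4@2, authorship ...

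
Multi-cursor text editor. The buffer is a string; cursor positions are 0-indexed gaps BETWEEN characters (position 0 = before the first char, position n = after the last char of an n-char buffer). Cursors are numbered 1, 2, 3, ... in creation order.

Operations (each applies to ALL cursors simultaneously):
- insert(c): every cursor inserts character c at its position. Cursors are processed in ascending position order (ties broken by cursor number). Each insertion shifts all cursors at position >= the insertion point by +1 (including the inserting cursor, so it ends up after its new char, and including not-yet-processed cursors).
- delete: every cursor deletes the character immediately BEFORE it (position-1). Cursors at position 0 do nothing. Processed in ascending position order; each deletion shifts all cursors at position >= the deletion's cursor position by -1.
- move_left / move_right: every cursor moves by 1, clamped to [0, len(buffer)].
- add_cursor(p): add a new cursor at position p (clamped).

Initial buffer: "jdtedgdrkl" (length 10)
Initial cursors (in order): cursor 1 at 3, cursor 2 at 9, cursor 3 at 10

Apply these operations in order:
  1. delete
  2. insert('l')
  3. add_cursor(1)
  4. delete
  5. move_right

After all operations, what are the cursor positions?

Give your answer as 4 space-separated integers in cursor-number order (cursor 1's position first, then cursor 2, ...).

Answer: 2 6 6 1

Derivation:
After op 1 (delete): buffer="jdedgdr" (len 7), cursors c1@2 c2@7 c3@7, authorship .......
After op 2 (insert('l')): buffer="jdledgdrll" (len 10), cursors c1@3 c2@10 c3@10, authorship ..1.....23
After op 3 (add_cursor(1)): buffer="jdledgdrll" (len 10), cursors c4@1 c1@3 c2@10 c3@10, authorship ..1.....23
After op 4 (delete): buffer="dedgdr" (len 6), cursors c4@0 c1@1 c2@6 c3@6, authorship ......
After op 5 (move_right): buffer="dedgdr" (len 6), cursors c4@1 c1@2 c2@6 c3@6, authorship ......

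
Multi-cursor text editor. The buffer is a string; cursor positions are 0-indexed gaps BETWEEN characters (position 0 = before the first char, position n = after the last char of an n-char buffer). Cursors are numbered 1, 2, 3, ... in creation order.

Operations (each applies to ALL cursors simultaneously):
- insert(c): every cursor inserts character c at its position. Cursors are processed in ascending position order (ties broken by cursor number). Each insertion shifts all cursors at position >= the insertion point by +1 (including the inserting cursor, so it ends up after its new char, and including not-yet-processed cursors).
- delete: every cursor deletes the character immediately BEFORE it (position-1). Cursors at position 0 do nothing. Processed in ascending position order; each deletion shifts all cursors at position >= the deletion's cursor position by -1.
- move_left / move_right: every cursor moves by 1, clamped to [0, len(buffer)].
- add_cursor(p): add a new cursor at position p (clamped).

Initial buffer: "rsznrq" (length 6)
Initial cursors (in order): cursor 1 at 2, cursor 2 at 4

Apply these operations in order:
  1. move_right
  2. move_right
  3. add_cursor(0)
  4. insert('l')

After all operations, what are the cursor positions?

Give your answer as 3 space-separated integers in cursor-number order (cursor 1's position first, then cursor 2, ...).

Answer: 6 9 1

Derivation:
After op 1 (move_right): buffer="rsznrq" (len 6), cursors c1@3 c2@5, authorship ......
After op 2 (move_right): buffer="rsznrq" (len 6), cursors c1@4 c2@6, authorship ......
After op 3 (add_cursor(0)): buffer="rsznrq" (len 6), cursors c3@0 c1@4 c2@6, authorship ......
After op 4 (insert('l')): buffer="lrsznlrql" (len 9), cursors c3@1 c1@6 c2@9, authorship 3....1..2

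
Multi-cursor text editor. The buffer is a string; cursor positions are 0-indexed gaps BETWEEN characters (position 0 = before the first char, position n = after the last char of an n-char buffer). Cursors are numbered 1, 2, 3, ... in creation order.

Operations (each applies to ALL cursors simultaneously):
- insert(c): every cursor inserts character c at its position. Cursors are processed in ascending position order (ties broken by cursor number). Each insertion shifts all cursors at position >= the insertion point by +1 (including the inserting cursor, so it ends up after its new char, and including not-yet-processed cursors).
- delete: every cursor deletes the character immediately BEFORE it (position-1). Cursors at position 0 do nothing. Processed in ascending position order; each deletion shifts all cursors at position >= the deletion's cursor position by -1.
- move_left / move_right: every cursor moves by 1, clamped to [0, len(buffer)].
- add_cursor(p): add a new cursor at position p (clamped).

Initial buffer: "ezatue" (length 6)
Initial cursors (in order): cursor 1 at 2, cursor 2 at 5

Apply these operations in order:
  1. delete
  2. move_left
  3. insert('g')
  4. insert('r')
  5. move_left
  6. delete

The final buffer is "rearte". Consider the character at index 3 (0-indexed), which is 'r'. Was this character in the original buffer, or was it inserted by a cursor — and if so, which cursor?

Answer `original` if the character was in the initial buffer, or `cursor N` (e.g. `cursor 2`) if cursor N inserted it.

After op 1 (delete): buffer="eate" (len 4), cursors c1@1 c2@3, authorship ....
After op 2 (move_left): buffer="eate" (len 4), cursors c1@0 c2@2, authorship ....
After op 3 (insert('g')): buffer="geagte" (len 6), cursors c1@1 c2@4, authorship 1..2..
After op 4 (insert('r')): buffer="greagrte" (len 8), cursors c1@2 c2@6, authorship 11..22..
After op 5 (move_left): buffer="greagrte" (len 8), cursors c1@1 c2@5, authorship 11..22..
After op 6 (delete): buffer="rearte" (len 6), cursors c1@0 c2@3, authorship 1..2..
Authorship (.=original, N=cursor N): 1 . . 2 . .
Index 3: author = 2

Answer: cursor 2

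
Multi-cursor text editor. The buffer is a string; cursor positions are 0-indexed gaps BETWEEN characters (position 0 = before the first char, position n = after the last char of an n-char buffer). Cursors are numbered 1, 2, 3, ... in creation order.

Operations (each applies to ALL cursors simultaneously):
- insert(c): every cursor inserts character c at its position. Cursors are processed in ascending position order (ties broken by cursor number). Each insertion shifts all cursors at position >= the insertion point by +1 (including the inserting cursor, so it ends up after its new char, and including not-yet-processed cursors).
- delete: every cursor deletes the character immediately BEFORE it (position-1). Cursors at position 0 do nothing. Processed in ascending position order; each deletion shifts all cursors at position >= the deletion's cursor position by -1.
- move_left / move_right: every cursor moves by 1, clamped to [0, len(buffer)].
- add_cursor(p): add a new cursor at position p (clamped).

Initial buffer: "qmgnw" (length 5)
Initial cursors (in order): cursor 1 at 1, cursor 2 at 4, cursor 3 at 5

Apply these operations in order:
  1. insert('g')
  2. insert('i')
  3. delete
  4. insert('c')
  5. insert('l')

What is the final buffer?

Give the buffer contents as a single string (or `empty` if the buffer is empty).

Answer: qgclmgngclwgcl

Derivation:
After op 1 (insert('g')): buffer="qgmgngwg" (len 8), cursors c1@2 c2@6 c3@8, authorship .1...2.3
After op 2 (insert('i')): buffer="qgimgngiwgi" (len 11), cursors c1@3 c2@8 c3@11, authorship .11...22.33
After op 3 (delete): buffer="qgmgngwg" (len 8), cursors c1@2 c2@6 c3@8, authorship .1...2.3
After op 4 (insert('c')): buffer="qgcmgngcwgc" (len 11), cursors c1@3 c2@8 c3@11, authorship .11...22.33
After op 5 (insert('l')): buffer="qgclmgngclwgcl" (len 14), cursors c1@4 c2@10 c3@14, authorship .111...222.333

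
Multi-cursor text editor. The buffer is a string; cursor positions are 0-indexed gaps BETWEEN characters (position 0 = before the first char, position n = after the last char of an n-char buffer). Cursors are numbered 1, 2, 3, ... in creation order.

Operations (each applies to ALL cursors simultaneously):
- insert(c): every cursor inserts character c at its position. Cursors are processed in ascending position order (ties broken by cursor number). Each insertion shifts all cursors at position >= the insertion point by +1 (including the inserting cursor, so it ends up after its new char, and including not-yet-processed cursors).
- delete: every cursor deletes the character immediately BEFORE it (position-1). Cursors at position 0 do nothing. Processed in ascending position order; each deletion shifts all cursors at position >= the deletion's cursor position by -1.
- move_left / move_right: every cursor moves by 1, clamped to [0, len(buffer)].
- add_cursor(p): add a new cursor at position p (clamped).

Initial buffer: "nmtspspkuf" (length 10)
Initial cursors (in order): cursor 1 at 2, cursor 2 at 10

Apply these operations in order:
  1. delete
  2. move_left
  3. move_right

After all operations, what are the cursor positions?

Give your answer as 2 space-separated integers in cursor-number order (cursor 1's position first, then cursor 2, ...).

After op 1 (delete): buffer="ntspspku" (len 8), cursors c1@1 c2@8, authorship ........
After op 2 (move_left): buffer="ntspspku" (len 8), cursors c1@0 c2@7, authorship ........
After op 3 (move_right): buffer="ntspspku" (len 8), cursors c1@1 c2@8, authorship ........

Answer: 1 8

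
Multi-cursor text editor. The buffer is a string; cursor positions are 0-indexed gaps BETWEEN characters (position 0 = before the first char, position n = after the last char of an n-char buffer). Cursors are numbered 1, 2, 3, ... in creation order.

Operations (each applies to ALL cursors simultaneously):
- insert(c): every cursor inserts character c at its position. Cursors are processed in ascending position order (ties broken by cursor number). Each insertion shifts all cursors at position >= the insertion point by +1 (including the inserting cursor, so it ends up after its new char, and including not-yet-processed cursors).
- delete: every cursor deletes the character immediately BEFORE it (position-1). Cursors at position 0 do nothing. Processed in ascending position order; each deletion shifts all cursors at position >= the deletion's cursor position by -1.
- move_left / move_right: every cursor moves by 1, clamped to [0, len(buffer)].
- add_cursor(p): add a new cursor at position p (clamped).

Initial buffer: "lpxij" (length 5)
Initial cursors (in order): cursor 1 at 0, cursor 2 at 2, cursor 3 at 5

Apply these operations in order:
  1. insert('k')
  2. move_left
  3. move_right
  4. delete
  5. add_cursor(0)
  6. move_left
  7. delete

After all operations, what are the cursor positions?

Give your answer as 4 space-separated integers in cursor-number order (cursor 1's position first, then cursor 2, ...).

After op 1 (insert('k')): buffer="klpkxijk" (len 8), cursors c1@1 c2@4 c3@8, authorship 1..2...3
After op 2 (move_left): buffer="klpkxijk" (len 8), cursors c1@0 c2@3 c3@7, authorship 1..2...3
After op 3 (move_right): buffer="klpkxijk" (len 8), cursors c1@1 c2@4 c3@8, authorship 1..2...3
After op 4 (delete): buffer="lpxij" (len 5), cursors c1@0 c2@2 c3@5, authorship .....
After op 5 (add_cursor(0)): buffer="lpxij" (len 5), cursors c1@0 c4@0 c2@2 c3@5, authorship .....
After op 6 (move_left): buffer="lpxij" (len 5), cursors c1@0 c4@0 c2@1 c3@4, authorship .....
After op 7 (delete): buffer="pxj" (len 3), cursors c1@0 c2@0 c4@0 c3@2, authorship ...

Answer: 0 0 2 0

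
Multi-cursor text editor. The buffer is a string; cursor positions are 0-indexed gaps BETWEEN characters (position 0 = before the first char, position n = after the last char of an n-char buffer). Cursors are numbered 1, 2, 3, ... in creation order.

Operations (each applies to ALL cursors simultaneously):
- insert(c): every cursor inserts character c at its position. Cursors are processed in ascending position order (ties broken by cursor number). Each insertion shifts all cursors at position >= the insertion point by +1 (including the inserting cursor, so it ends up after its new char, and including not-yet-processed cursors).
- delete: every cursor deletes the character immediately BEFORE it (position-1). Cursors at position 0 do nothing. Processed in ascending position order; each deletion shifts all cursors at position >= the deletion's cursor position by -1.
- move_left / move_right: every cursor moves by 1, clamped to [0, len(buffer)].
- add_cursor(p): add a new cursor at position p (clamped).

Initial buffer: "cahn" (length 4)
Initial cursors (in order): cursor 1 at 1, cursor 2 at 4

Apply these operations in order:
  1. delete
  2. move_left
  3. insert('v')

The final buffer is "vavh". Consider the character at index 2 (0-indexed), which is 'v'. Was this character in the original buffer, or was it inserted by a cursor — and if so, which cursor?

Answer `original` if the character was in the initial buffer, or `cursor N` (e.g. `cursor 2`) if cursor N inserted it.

Answer: cursor 2

Derivation:
After op 1 (delete): buffer="ah" (len 2), cursors c1@0 c2@2, authorship ..
After op 2 (move_left): buffer="ah" (len 2), cursors c1@0 c2@1, authorship ..
After op 3 (insert('v')): buffer="vavh" (len 4), cursors c1@1 c2@3, authorship 1.2.
Authorship (.=original, N=cursor N): 1 . 2 .
Index 2: author = 2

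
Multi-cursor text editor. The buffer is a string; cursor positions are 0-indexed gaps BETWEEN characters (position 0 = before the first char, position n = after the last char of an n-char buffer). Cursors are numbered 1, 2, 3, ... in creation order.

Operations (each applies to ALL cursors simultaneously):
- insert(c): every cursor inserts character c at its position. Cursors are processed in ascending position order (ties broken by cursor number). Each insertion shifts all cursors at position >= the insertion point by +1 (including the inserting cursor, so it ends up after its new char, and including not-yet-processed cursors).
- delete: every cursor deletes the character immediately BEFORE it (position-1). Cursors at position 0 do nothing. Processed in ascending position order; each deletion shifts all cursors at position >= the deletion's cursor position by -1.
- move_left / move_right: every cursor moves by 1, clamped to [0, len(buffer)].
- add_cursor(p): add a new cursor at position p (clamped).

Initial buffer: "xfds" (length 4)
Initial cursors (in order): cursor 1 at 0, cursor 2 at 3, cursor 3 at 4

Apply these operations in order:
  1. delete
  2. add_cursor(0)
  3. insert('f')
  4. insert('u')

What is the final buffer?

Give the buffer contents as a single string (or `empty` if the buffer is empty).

After op 1 (delete): buffer="xf" (len 2), cursors c1@0 c2@2 c3@2, authorship ..
After op 2 (add_cursor(0)): buffer="xf" (len 2), cursors c1@0 c4@0 c2@2 c3@2, authorship ..
After op 3 (insert('f')): buffer="ffxfff" (len 6), cursors c1@2 c4@2 c2@6 c3@6, authorship 14..23
After op 4 (insert('u')): buffer="ffuuxfffuu" (len 10), cursors c1@4 c4@4 c2@10 c3@10, authorship 1414..2323

Answer: ffuuxfffuu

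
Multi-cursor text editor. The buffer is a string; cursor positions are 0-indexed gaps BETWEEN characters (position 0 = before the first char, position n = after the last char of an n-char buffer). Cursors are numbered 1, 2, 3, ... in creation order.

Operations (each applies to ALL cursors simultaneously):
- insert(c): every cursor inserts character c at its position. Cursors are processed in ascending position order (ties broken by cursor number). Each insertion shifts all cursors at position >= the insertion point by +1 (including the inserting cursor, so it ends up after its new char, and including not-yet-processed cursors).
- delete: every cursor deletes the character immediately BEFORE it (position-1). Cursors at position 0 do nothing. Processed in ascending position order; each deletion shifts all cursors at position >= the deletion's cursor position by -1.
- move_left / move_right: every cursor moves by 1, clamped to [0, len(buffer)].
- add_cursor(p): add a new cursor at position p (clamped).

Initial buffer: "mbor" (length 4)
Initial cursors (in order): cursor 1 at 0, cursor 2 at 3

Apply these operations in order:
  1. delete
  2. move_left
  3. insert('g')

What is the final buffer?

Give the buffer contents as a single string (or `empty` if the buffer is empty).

Answer: gmgbr

Derivation:
After op 1 (delete): buffer="mbr" (len 3), cursors c1@0 c2@2, authorship ...
After op 2 (move_left): buffer="mbr" (len 3), cursors c1@0 c2@1, authorship ...
After op 3 (insert('g')): buffer="gmgbr" (len 5), cursors c1@1 c2@3, authorship 1.2..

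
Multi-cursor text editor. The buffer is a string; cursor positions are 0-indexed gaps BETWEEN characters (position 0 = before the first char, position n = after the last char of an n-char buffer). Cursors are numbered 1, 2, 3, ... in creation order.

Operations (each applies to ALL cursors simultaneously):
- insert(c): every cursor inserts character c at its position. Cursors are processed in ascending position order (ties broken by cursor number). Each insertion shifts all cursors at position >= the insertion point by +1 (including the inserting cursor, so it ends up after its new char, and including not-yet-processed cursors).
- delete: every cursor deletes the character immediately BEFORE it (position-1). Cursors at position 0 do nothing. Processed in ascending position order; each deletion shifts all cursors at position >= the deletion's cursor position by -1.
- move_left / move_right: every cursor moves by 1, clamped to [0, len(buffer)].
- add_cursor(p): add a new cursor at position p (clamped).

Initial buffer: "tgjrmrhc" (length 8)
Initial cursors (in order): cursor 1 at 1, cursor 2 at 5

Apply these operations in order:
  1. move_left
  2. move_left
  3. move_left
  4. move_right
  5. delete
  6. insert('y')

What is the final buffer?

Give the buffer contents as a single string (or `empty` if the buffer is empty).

Answer: ygyrmrhc

Derivation:
After op 1 (move_left): buffer="tgjrmrhc" (len 8), cursors c1@0 c2@4, authorship ........
After op 2 (move_left): buffer="tgjrmrhc" (len 8), cursors c1@0 c2@3, authorship ........
After op 3 (move_left): buffer="tgjrmrhc" (len 8), cursors c1@0 c2@2, authorship ........
After op 4 (move_right): buffer="tgjrmrhc" (len 8), cursors c1@1 c2@3, authorship ........
After op 5 (delete): buffer="grmrhc" (len 6), cursors c1@0 c2@1, authorship ......
After op 6 (insert('y')): buffer="ygyrmrhc" (len 8), cursors c1@1 c2@3, authorship 1.2.....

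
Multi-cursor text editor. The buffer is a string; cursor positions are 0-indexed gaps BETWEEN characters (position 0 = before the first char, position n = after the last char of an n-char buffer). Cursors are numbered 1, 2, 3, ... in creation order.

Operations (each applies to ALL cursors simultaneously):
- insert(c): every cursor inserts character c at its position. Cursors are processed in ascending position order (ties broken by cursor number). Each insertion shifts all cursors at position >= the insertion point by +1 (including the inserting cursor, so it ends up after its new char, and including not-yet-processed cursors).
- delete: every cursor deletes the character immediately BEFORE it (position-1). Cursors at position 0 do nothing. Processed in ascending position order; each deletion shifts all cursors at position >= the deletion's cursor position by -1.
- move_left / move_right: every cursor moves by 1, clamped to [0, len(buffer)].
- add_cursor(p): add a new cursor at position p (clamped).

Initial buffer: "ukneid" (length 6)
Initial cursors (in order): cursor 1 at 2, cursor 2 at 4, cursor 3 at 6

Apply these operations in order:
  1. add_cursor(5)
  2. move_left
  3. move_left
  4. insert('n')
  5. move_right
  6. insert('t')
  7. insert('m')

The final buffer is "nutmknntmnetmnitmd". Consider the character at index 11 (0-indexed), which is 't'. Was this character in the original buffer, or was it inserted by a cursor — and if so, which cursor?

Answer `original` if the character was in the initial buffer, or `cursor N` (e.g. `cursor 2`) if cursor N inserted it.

After op 1 (add_cursor(5)): buffer="ukneid" (len 6), cursors c1@2 c2@4 c4@5 c3@6, authorship ......
After op 2 (move_left): buffer="ukneid" (len 6), cursors c1@1 c2@3 c4@4 c3@5, authorship ......
After op 3 (move_left): buffer="ukneid" (len 6), cursors c1@0 c2@2 c4@3 c3@4, authorship ......
After op 4 (insert('n')): buffer="nuknnnenid" (len 10), cursors c1@1 c2@4 c4@6 c3@8, authorship 1..2.4.3..
After op 5 (move_right): buffer="nuknnnenid" (len 10), cursors c1@2 c2@5 c4@7 c3@9, authorship 1..2.4.3..
After op 6 (insert('t')): buffer="nutknntnetnitd" (len 14), cursors c1@3 c2@7 c4@10 c3@13, authorship 1.1.2.24.43.3.
After op 7 (insert('m')): buffer="nutmknntmnetmnitmd" (len 18), cursors c1@4 c2@9 c4@13 c3@17, authorship 1.11.2.224.443.33.
Authorship (.=original, N=cursor N): 1 . 1 1 . 2 . 2 2 4 . 4 4 3 . 3 3 .
Index 11: author = 4

Answer: cursor 4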